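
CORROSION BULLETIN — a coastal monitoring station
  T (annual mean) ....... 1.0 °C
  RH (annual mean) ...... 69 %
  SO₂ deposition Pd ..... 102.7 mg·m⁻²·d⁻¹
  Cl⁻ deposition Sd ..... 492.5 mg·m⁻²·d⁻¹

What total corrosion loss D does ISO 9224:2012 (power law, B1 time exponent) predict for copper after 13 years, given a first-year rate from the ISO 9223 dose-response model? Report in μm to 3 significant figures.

D(13) = 5.65 μm

copper: temperature factor f = +0.126·(-9.0) = -1.1340
  Pd branch = 0.0053·Pd^0.26·e^(0.059·RH+f) = 0.3333 μm/a
  Cl⁻ term: 0.01025·492.5^0.27·exp(0.036·69+0.049·1.0) = 0.6882
  r_corr = 0.3333 + 0.6882 = 1.022 μm/a
Power-law: D(13) = r_corr · 13^0.667
  D(13) = 1.022 × 13^0.667 = 1.022 × 5.534 = 5.653 μm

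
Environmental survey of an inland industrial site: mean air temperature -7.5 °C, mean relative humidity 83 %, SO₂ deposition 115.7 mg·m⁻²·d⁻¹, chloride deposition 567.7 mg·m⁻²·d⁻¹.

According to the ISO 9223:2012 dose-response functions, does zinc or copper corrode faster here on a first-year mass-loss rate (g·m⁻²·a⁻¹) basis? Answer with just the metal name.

zinc: f(T) = +0.038·(T−10) [T≤10 °C] = -0.6650
  Pd branch = 0.0129·Pd^0.44·e^(0.046·RH+f) = 2.442 μm/a
  Sd branch = 0.0175·Sd^0.57·e^(0.008·RH+0.085·T) = 0.6674 μm/a
  r_corr = 2.442 + 0.6674 = 3.11 μm/a
  mass loss = 3.11 μm/a × 7.14 g/cm³ = 22.2 g·m⁻²·a⁻¹
copper: temperature factor f = +0.126·(-17.5) = -2.2050
  SO₂ term: 0.0053·115.7^0.26·exp(0.059·83-2.2050) = 0.2691
  Sd branch = 0.01025·Sd^0.27·e^(0.036·RH+0.049·T) = 0.7806 μm/a
  sum: 0.2691 + 0.7806 → r_corr = 1.05 μm/a
  mass loss = 1.05 μm/a × 8.96 g/cm³ = 9.405 g·m⁻²·a⁻¹
Ordering by g·m⁻²·a⁻¹: zinc (22.2) > copper (9.4)

zinc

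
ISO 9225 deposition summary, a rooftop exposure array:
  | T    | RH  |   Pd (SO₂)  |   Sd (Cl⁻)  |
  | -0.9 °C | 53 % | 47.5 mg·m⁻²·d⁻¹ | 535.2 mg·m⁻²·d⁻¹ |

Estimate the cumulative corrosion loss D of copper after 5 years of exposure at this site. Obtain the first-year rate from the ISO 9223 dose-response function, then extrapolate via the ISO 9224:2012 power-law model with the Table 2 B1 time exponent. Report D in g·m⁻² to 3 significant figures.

copper: f(T) = +0.126·(T−10) [T≤10 °C] = -1.3734
  sulphur-dioxide contribution → 0.08352 μm/a
  chloride contribution → 0.3605 μm/a
  total first-year rate 0.444 μm/a
Power-law: D(5) = r_corr · 5^0.667
  D(5) = 0.444 × 5^0.667 = 0.444 × 2.926 = 1.299 μm
  Mass loss = 1.299 μm × 8.96 g/cm³ = 11.64 g·m⁻²

D(5) = 11.6 g·m⁻²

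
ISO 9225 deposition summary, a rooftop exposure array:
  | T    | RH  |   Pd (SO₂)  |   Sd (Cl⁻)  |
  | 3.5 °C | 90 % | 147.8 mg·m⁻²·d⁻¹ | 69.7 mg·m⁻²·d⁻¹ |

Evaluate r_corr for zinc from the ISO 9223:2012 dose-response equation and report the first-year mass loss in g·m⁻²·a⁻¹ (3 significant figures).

r_corr = 44.6 g·m⁻²·a⁻¹

zinc: temperature factor f = +0.038·(-6.5) = -0.2470
  SO₂ term: 0.0129·147.8^0.44·exp(0.046·90-0.2470) = 5.701
  Cl⁻ term: 0.0175·69.7^0.57·exp(0.008·90+0.085·3.5) = 0.544
  sum: 5.701 + 0.544 → r_corr = 6.245 μm/a
Convert to mass loss: 6.245 μm/a × 7.14 g/cm³ = 44.59 g·m⁻²·a⁻¹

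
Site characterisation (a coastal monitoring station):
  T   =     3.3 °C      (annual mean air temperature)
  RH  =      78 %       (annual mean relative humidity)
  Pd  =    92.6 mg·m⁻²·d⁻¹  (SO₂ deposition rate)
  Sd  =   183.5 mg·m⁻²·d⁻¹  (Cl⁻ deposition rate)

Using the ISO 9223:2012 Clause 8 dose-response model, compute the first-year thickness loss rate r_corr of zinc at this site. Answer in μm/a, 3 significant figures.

zinc: T≤10 °C ⇒ hinge +0.038·(3.3−10) = -0.2546
  SO₂ term: 0.0129·92.6^0.44·exp(0.046·78-0.2546) = 2.652
  Cl⁻ term: 0.0175·183.5^0.57·exp(0.008·78+0.085·3.3) = 0.8436
  sum: 2.652 + 0.8436 → r_corr = 3.496 μm/a

r_corr = 3.50 μm/a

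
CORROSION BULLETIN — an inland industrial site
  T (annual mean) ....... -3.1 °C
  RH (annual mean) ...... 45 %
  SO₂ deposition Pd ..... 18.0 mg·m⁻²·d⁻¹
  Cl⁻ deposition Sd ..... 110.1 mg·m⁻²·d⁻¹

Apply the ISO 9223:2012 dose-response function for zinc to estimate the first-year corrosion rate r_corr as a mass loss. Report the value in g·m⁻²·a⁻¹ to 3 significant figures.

zinc: f(T) = +0.038·(T−10) [T≤10 °C] = -0.4978
  sulphur-dioxide contribution → 0.2217 μm/a
  chloride contribution → 0.281 μm/a
  ⇒ r_corr(zinc) = 0.5027 μm/a
Convert to mass loss: 0.5027 μm/a × 7.14 g/cm³ = 3.589 g·m⁻²·a⁻¹

r_corr = 3.59 g·m⁻²·a⁻¹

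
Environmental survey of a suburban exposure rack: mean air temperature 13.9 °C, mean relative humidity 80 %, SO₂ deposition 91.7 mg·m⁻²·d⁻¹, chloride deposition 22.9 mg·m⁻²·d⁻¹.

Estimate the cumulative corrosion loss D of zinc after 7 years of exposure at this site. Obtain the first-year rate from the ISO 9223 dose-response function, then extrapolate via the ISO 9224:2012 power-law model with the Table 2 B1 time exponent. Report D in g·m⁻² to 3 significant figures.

zinc: temperature factor f = -0.071·(3.9) = -0.2769
  Pd branch = 0.0129·Pd^0.44·e^(0.046·RH+f) = 2.831 μm/a
  Sd branch = 0.0175·Sd^0.57·e^(0.008·RH+0.085·T) = 0.6445 μm/a
  sum: 2.831 + 0.6445 → r_corr = 3.476 μm/a
Power-law: D(7) = r_corr · 7^0.813
  D(7) = 3.476 × 7^0.813 = 3.476 × 4.865 = 16.91 μm
  Mass loss = 16.91 μm × 7.14 g/cm³ = 120.7 g·m⁻²

D(7) = 121 g·m⁻²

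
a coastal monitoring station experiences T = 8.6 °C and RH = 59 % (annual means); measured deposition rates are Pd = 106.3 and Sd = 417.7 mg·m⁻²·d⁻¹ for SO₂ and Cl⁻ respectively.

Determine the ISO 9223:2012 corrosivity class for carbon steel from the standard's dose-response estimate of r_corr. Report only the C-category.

carbon steel: f(T) = +0.150·(T−10) [T≤10 °C] = -0.2100
  Pd branch = 1.77·Pd^0.52·e^(0.02·RH+f) = 52.85 μm/a
  Sd branch = 0.102·Sd^0.62·e^(0.033·RH+0.04·T) = 42.51 μm/a
  r_corr = 52.85 + 42.51 = 95.36 μm/a
ISO 9223 Table 2 (carbon steel): 80 < 95.4 ≤ 200 μm/a ⇒ C5

C5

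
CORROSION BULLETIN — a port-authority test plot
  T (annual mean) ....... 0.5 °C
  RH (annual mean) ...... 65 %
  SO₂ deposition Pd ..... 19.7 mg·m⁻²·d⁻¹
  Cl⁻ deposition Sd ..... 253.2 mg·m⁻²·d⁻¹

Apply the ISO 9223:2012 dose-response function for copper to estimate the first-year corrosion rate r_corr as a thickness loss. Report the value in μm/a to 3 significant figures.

r_corr = 0.647 μm/a

copper: temperature factor f = +0.126·(-9.5) = -1.1970
  SO₂ term: 0.0053·19.7^0.26·exp(0.059·65-1.1970) = 0.1609
  Sd branch = 0.01025·Sd^0.27·e^(0.036·RH+0.049·T) = 0.4859 μm/a
  r_corr = 0.1609 + 0.4859 = 0.6468 μm/a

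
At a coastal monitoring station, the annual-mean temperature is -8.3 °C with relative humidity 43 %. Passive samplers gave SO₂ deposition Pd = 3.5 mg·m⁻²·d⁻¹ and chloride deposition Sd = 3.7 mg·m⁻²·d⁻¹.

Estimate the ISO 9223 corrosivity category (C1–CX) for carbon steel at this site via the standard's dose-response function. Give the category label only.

carbon steel: f(T) = +0.150·(T−10) [T≤10 °C] = -2.7450
  sulphur-dioxide contribution → 0.5155 μm/a
  chloride contribution → 0.6807 μm/a
  total first-year rate 1.196 μm/a
ISO 9223 Table 2 (carbon steel): 0 < 1.2 ≤ 1.3 μm/a ⇒ C1

C1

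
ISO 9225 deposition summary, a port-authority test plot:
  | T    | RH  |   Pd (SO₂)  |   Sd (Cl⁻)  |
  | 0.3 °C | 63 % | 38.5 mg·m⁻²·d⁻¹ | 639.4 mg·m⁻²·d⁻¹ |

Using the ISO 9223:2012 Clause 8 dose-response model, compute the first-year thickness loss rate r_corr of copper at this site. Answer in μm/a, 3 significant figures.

copper: T≤10 °C ⇒ hinge +0.126·(0.3−10) = -1.2222
  Pd branch = 0.0053·Pd^0.26·e^(0.059·RH+f) = 0.1659 μm/a
  Cl⁻ term: 0.01025·639.4^0.27·exp(0.036·63+0.049·0.3) = 0.575
  r_corr = 0.1659 + 0.575 = 0.7409 μm/a

r_corr = 0.741 μm/a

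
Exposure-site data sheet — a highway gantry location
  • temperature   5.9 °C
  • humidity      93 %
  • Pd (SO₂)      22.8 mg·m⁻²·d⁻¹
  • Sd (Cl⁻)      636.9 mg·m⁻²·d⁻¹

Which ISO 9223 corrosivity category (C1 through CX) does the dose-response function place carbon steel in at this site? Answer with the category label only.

C5

carbon steel: T≤10 °C ⇒ hinge +0.150·(5.9−10) = -0.6150
  Pd branch = 1.77·Pd^0.52·e^(0.02·RH+f) = 31.25 μm/a
  Cl⁻ term: 0.102·636.9^0.62·exp(0.033·93+0.04·5.9) = 152.2
  sum: 31.25 + 152.2 → r_corr = 183.5 μm/a
183 μm/a falls in (80, 200] for carbon steel → category C5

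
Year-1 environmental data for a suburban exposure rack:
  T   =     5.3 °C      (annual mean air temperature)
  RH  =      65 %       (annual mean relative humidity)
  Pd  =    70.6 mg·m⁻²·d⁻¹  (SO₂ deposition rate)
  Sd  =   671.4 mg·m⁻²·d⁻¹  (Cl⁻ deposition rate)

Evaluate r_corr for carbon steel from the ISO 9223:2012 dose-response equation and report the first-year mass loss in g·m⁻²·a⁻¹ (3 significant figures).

r_corr = 709 g·m⁻²·a⁻¹

carbon steel: f(T) = +0.150·(T−10) [T≤10 °C] = -0.7050
  SO₂ term: 1.77·70.6^0.52·exp(0.02·65-0.7050) = 29.36
  Sd branch = 0.102·Sd^0.62·e^(0.033·RH+0.04·T) = 60.95 μm/a
  r_corr = 29.36 + 60.95 = 90.31 μm/a
Convert to mass loss: 90.31 μm/a × 7.85 g/cm³ = 708.9 g·m⁻²·a⁻¹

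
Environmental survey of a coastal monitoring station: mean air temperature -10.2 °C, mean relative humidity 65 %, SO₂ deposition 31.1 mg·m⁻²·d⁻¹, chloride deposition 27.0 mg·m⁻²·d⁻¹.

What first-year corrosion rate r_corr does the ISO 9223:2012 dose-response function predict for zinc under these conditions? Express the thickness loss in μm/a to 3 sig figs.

zinc: f(T) = +0.038·(T−10) [T≤10 °C] = -0.7676
  Pd branch = 0.0129·Pd^0.44·e^(0.046·RH+f) = 0.5402 μm/a
  Sd branch = 0.0175·Sd^0.57·e^(0.008·RH+0.085·T) = 0.08095 μm/a
  sum: 0.5402 + 0.08095 → r_corr = 0.6212 μm/a

r_corr = 0.621 μm/a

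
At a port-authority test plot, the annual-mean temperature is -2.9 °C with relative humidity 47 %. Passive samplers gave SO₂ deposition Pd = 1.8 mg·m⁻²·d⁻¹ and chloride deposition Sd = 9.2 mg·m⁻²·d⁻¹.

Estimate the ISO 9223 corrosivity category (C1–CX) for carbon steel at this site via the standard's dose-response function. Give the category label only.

C2

carbon steel: T≤10 °C ⇒ hinge +0.150·(-2.9−10) = -1.9350
  SO₂ term: 1.77·1.8^0.52·exp(0.02·47-1.9350) = 0.8884
  Cl⁻ term: 0.102·9.2^0.62·exp(0.033·47+0.04·-2.9) = 1.696
  sum: 0.8884 + 1.696 → r_corr = 2.584 μm/a
Category bounds: 1.3…25 μm/a bracket r_corr ⇒ C2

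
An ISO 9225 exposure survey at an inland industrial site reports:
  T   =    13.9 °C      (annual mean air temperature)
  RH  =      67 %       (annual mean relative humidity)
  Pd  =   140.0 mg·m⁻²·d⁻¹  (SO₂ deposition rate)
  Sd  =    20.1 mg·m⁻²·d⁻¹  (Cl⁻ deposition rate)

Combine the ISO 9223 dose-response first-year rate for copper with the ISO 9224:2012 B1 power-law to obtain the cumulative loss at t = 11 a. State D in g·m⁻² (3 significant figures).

D(11) = 54.9 g·m⁻²

copper: temperature factor f = -0.080·(3.9) = -0.3120
  SO₂ term: 0.0053·140.0^0.26·exp(0.059·67-0.3120) = 0.7304
  Sd branch = 0.01025·Sd^0.27·e^(0.036·RH+0.049·T) = 0.508 μm/a
  sum: 0.7304 + 0.508 → r_corr = 1.238 μm/a
ISO 9224: D(t) = r_corr · t^b with b = 0.667 (copper, B1)
  D(11) = 1.238 × 11^0.667 = 1.238 × 4.95 = 6.13 μm
  Mass loss = 6.13 μm × 8.96 g/cm³ = 54.93 g·m⁻²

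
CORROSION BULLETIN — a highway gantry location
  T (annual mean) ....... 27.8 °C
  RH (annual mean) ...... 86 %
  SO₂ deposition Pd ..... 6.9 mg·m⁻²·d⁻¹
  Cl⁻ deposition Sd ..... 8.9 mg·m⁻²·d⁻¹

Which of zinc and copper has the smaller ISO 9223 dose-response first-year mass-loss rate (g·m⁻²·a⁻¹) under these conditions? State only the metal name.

zinc: temperature factor f = -0.071·(17.8) = -1.2638
  SO₂ term: 0.0129·6.9^0.44·exp(0.046·86-1.2638) = 0.4455
  Cl⁻ term: 0.0175·8.9^0.57·exp(0.008·86+0.085·27.8) = 1.286
  r_corr = 0.4455 + 1.286 = 1.731 μm/a
  mass loss = 1.731 μm/a × 7.14 g/cm³ = 12.36 g·m⁻²·a⁻¹
copper: f(T) = -0.080·(T−10) [T>10 °C] = -1.4240
  SO₂ term: 0.0053·6.9^0.26·exp(0.059·86-1.4240) = 0.3369
  Cl⁻ term: 0.01025·8.9^0.27·exp(0.036·86+0.049·27.8) = 1.597
  sum: 0.3369 + 1.597 → r_corr = 1.934 μm/a
  mass loss = 1.934 μm/a × 8.96 g/cm³ = 17.33 g·m⁻²·a⁻¹
Ordering by g·m⁻²·a⁻¹: copper (17.3) > zinc (12.4)

zinc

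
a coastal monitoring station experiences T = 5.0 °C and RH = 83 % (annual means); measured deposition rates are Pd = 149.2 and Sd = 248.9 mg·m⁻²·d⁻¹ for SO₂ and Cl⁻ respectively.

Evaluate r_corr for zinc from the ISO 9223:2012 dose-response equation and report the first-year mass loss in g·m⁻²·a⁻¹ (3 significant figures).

zinc: f(T) = +0.038·(T−10) [T≤10 °C] = -0.1900
  SO₂ term: 0.0129·149.2^0.44·exp(0.046·83-0.1900) = 4.392
  Cl⁻ term: 0.0175·248.9^0.57·exp(0.008·83+0.085·5.0) = 1.207
  r_corr = 4.392 + 1.207 = 5.599 μm/a
Convert to mass loss: 5.599 μm/a × 7.14 g/cm³ = 39.98 g·m⁻²·a⁻¹

r_corr = 40.0 g·m⁻²·a⁻¹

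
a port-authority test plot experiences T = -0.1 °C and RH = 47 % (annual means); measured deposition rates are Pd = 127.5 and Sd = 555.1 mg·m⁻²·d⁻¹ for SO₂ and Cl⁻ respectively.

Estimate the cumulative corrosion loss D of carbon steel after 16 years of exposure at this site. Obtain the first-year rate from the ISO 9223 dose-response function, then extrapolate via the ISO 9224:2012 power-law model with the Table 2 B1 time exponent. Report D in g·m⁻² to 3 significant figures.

D(16) = 1.22e+03 g·m⁻²

carbon steel: f(T) = +0.150·(T−10) [T≤10 °C] = -1.5150
  Pd branch = 1.77·Pd^0.52·e^(0.02·RH+f) = 12.39 μm/a
  Cl⁻ term: 0.102·555.1^0.62·exp(0.033·47+0.04·-0.1) = 24.1
  r_corr = 12.39 + 24.1 = 36.49 μm/a
Power-law: D(16) = r_corr · 16^0.523
  D(16) = 36.49 × 16^0.523 = 36.49 × 4.263 = 155.6 μm
  Mass loss = 155.6 μm × 7.85 g/cm³ = 1221 g·m⁻²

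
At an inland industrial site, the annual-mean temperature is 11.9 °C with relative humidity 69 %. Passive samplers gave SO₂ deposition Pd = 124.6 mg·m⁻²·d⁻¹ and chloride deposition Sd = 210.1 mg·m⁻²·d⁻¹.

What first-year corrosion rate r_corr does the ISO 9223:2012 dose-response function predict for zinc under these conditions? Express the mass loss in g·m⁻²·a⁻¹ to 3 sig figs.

zinc: temperature factor f = -0.071·(1.9) = -0.1349
  sulphur-dioxide contribution → 2.252 μm/a
  chloride contribution → 1.761 μm/a
  ⇒ r_corr(zinc) = 4.013 μm/a
Convert to mass loss: 4.013 μm/a × 7.14 g/cm³ = 28.65 g·m⁻²·a⁻¹

r_corr = 28.7 g·m⁻²·a⁻¹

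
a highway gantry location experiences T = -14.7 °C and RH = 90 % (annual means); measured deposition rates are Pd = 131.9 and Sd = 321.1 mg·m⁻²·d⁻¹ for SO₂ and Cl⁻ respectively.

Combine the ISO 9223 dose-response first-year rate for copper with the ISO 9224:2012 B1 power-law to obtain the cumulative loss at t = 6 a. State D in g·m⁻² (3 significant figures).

copper: temperature factor f = +0.126·(-24.7) = -3.1122
  sulphur-dioxide contribution → 0.1698 μm/a
  chloride contribution → 0.6051 μm/a
  total first-year rate 0.7749 μm/a
ISO 9224: D(t) = r_corr · t^b with b = 0.667 (copper, B1)
  D(6) = 0.7749 × 6^0.667 = 0.7749 × 3.304 = 2.56 μm
  Mass loss = 2.56 μm × 8.96 g/cm³ = 22.94 g·m⁻²

D(6) = 22.9 g·m⁻²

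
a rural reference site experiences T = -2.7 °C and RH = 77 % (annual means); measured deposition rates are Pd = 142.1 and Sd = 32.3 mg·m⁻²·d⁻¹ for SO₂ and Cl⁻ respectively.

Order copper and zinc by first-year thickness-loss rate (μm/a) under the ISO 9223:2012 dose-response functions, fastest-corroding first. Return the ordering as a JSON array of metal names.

["zinc", "copper"]

copper: T≤10 °C ⇒ hinge +0.126·(-2.7−10) = -1.6002
  Pd branch = 0.0053·Pd^0.26·e^(0.059·RH+f) = 0.3647 μm/a
  Sd branch = 0.01025·Sd^0.27·e^(0.036·RH+0.049·T) = 0.367 μm/a
  sum: 0.3647 + 0.367 → r_corr = 0.7317 μm/a
zinc: T≤10 °C ⇒ hinge +0.038·(-2.7−10) = -0.4826
  SO₂ term: 0.0129·142.1^0.44·exp(0.046·77-0.4826) = 2.435
  Cl⁻ term: 0.0175·32.3^0.57·exp(0.008·77+0.085·-2.7) = 0.1867
  r_corr = 2.435 + 0.1867 = 2.621 μm/a
Ordering by μm/a: zinc (2.62) > copper (0.732)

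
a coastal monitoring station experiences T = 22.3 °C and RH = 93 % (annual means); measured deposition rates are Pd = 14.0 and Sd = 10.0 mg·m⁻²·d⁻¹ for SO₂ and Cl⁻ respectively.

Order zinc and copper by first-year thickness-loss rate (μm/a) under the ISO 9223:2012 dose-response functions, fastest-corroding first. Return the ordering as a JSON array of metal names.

["copper", "zinc"]

zinc: f(T) = -0.071·(T−10) [T>10 °C] = -0.8733
  Pd branch = 0.0129·Pd^0.44·e^(0.046·RH+f) = 1.24 μm/a
  Cl⁻ term: 0.0175·10.0^0.57·exp(0.008·93+0.085·22.3) = 0.9107
  sum: 1.24 + 0.9107 → r_corr = 2.151 μm/a
copper: temperature factor f = -0.080·(12.3) = -0.9840
  SO₂ term: 0.0053·14.0^0.26·exp(0.059·93-0.9840) = 0.9504
  Cl⁻ term: 0.01025·10.0^0.27·exp(0.036·93+0.049·22.3) = 1.619
  sum: 0.9504 + 1.619 → r_corr = 2.57 μm/a
Ordering by μm/a: copper (2.57) > zinc (2.15)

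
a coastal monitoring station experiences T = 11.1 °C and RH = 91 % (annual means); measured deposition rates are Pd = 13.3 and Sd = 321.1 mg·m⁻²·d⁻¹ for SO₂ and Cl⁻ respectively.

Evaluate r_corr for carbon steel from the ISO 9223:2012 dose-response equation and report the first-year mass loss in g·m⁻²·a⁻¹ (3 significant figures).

r_corr = 1.21e+03 g·m⁻²·a⁻¹

carbon steel: f(T) = -0.054·(T−10) [T>10 °C] = -0.0594
  SO₂ term: 1.77·13.3^0.52·exp(0.02·91-0.0594) = 39.54
  Cl⁻ term: 0.102·321.1^0.62·exp(0.033·91+0.04·11.1) = 114.7
  sum: 39.54 + 114.7 → r_corr = 154.3 μm/a
Convert to mass loss: 154.3 μm/a × 7.85 g/cm³ = 1211 g·m⁻²·a⁻¹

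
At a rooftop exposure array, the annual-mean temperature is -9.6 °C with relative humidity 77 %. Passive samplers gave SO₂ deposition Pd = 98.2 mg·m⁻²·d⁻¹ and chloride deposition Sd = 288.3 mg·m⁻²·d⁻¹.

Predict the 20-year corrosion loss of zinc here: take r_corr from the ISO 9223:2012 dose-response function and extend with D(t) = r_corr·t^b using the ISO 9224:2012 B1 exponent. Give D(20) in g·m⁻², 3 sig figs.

zinc: T≤10 °C ⇒ hinge +0.038·(-9.6−10) = -0.7448
  SO₂ term: 0.0129·98.2^0.44·exp(0.046·77-0.7448) = 1.592
  Sd branch = 0.0175·Sd^0.57·e^(0.008·RH+0.085·T) = 0.3617 μm/a
  sum: 1.592 + 0.3617 → r_corr = 1.954 μm/a
ISO 9224: D(t) = r_corr · t^b with b = 0.813 (zinc, B1)
  D(20) = 1.954 × 20^0.813 = 1.954 × 11.42 = 22.31 μm
  Mass loss = 22.31 μm × 7.14 g/cm³ = 159.3 g·m⁻²

D(20) = 159 g·m⁻²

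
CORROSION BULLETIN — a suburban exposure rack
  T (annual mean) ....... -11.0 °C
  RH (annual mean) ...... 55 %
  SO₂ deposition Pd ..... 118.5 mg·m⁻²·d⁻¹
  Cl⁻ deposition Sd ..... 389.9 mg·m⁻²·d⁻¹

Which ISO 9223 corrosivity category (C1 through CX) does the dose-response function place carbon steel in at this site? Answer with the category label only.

carbon steel: temperature factor f = +0.150·(-21.0) = -3.1500
  SO₂ term: 1.77·118.5^0.52·exp(0.02·55-3.1500) = 2.729
  Cl⁻ term: 0.102·389.9^0.62·exp(0.033·55+0.04·-11.0) = 16.3
  sum: 2.729 + 16.3 → r_corr = 19.03 μm/a
19 μm/a falls in (1.3, 25] for carbon steel → category C2

C2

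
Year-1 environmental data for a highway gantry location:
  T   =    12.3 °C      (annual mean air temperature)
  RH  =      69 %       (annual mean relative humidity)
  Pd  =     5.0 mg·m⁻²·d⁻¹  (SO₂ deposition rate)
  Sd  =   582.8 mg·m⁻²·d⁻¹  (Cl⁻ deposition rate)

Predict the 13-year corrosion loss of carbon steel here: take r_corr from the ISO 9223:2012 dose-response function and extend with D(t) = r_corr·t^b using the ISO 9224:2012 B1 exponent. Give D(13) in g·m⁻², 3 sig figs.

D(13) = 2.96e+03 g·m⁻²

carbon steel: f(T) = -0.054·(T−10) [T>10 °C] = -0.1242
  SO₂ term: 1.77·5.0^0.52·exp(0.02·69-0.1242) = 14.35
  Cl⁻ term: 0.102·582.8^0.62·exp(0.033·69+0.04·12.3) = 84.29
  r_corr = 14.35 + 84.29 = 98.64 μm/a
Power-law: D(13) = r_corr · 13^0.523
  D(13) = 98.64 × 13^0.523 = 98.64 × 3.825 = 377.3 μm
  Mass loss = 377.3 μm × 7.85 g/cm³ = 2962 g·m⁻²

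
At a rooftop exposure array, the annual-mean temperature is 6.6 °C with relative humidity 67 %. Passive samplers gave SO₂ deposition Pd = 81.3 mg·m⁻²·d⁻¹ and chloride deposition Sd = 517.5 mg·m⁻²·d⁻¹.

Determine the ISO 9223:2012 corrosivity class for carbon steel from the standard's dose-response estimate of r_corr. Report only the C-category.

carbon steel: f(T) = +0.150·(T−10) [T≤10 °C] = -0.5100
  SO₂ term: 1.77·81.3^0.52·exp(0.02·67-0.5100) = 39.97
  Cl⁻ term: 0.102·517.5^0.62·exp(0.033·67+0.04·6.6) = 58.36
  sum: 39.97 + 58.36 → r_corr = 98.32 μm/a
ISO 9223 Table 2 (carbon steel): 80 < 98.3 ≤ 200 μm/a ⇒ C5

C5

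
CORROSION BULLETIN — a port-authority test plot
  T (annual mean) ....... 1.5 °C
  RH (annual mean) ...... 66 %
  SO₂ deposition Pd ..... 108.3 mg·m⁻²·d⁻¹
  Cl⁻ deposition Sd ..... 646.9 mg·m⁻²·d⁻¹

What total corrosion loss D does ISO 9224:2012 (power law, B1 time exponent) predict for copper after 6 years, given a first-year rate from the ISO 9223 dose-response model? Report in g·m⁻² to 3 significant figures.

copper: temperature factor f = +0.126·(-8.5) = -1.0710
  Pd branch = 0.0053·Pd^0.26·e^(0.059·RH+f) = 0.3015 μm/a
  Cl⁻ term: 0.01025·646.9^0.27·exp(0.036·66+0.049·1.5) = 0.6815
  sum: 0.3015 + 0.6815 → r_corr = 0.983 μm/a
Long-term exponent b (ISO 9224 Table 2, B1) = 0.667
  D(6) = 0.983 × 6^0.667 = 0.983 × 3.304 = 3.248 μm
  Mass loss = 3.248 μm × 8.96 g/cm³ = 29.1 g·m⁻²

D(6) = 29.1 g·m⁻²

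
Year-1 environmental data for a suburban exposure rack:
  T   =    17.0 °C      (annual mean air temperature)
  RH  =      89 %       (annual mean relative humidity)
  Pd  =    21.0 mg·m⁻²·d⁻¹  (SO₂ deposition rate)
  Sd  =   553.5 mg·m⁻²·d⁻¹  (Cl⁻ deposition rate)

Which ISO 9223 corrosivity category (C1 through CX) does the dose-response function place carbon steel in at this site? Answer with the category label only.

carbon steel: temperature factor f = -0.054·(7.0) = -0.3780
  Pd branch = 1.77·Pd^0.52·e^(0.02·RH+f) = 35.03 μm/a
  Cl⁻ term: 0.102·553.5^0.62·exp(0.033·89+0.04·17.0) = 190.6
  r_corr = 35.03 + 190.6 = 225.7 μm/a
226 μm/a falls in (200, 700] for carbon steel → category CX

CX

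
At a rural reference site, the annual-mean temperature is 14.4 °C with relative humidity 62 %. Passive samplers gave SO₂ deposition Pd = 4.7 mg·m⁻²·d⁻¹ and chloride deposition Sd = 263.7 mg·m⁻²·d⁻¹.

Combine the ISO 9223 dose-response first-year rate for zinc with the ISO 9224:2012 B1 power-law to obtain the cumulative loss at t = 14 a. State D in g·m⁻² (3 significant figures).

zinc: T>10 °C ⇒ hinge -0.071·(14.4−10) = -0.3124
  Pd branch = 0.0129·Pd^0.44·e^(0.046·RH+f) = 0.323 μm/a
  Sd branch = 0.0175·Sd^0.57·e^(0.008·RH+0.085·T) = 2.345 μm/a
  sum: 0.323 + 2.345 → r_corr = 2.668 μm/a
Power-law: D(14) = r_corr · 14^0.813
  D(14) = 2.668 × 14^0.813 = 2.668 × 8.547 = 22.8 μm
  Mass loss = 22.8 μm × 7.14 g/cm³ = 162.8 g·m⁻²

D(14) = 163 g·m⁻²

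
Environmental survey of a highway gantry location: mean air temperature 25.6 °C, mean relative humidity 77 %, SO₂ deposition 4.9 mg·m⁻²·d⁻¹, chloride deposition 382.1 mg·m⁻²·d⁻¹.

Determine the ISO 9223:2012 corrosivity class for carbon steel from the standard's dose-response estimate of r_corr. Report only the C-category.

carbon steel: temperature factor f = -0.054·(15.6) = -0.8424
  sulphur-dioxide contribution → 8.125 μm/a
  chloride contribution → 143.8 μm/a
  total first-year rate 151.9 μm/a
152 μm/a falls in (80, 200] for carbon steel → category C5

C5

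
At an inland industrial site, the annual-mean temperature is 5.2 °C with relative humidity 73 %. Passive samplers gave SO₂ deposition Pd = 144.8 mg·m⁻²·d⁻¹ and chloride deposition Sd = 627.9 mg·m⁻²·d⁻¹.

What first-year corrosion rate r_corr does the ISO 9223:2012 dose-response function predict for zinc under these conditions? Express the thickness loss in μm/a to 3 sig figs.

r_corr = 4.68 μm/a

zinc: f(T) = +0.038·(T−10) [T≤10 °C] = -0.1824
  SO₂ term: 0.0129·144.8^0.44·exp(0.046·73-0.1824) = 2.757
  Sd branch = 0.0175·Sd^0.57·e^(0.008·RH+0.085·T) = 1.921 μm/a
  r_corr = 2.757 + 1.921 = 4.678 μm/a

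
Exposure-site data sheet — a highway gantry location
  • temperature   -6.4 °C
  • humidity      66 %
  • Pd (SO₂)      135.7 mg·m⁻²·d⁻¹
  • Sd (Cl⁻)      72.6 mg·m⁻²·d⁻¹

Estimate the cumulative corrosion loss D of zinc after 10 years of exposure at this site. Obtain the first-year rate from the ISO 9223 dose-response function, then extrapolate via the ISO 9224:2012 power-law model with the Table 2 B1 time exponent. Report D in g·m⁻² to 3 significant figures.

D(10) = 67.2 g·m⁻²

zinc: T≤10 °C ⇒ hinge +0.038·(-6.4−10) = -0.6232
  SO₂ term: 0.0129·135.7^0.44·exp(0.046·66-0.6232) = 1.25
  Sd branch = 0.0175·Sd^0.57·e^(0.008·RH+0.085·T) = 0.1981 μm/a
  r_corr = 1.25 + 0.1981 = 1.448 μm/a
Long-term exponent b (ISO 9224 Table 2, B1) = 0.813
  D(10) = 1.448 × 10^0.813 = 1.448 × 6.501 = 9.412 μm
  Mass loss = 9.412 μm × 7.14 g/cm³ = 67.2 g·m⁻²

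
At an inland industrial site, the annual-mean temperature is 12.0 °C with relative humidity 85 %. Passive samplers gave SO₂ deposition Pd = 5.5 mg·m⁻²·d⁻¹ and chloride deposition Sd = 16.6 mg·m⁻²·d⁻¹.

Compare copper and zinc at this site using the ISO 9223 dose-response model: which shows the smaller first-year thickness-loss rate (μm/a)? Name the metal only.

zinc

copper: f(T) = -0.080·(T−10) [T>10 °C] = -0.1600
  sulphur-dioxide contribution → 1.06 μm/a
  chloride contribution → 0.8403 μm/a
  total first-year rate 1.9 μm/a
zinc: f(T) = -0.071·(T−10) [T>10 °C] = -0.1420
  sulphur-dioxide contribution → 1.182 μm/a
  chloride contribution → 0.4751 μm/a
  total first-year rate 1.658 μm/a
Ordering by μm/a: copper (1.9) > zinc (1.66)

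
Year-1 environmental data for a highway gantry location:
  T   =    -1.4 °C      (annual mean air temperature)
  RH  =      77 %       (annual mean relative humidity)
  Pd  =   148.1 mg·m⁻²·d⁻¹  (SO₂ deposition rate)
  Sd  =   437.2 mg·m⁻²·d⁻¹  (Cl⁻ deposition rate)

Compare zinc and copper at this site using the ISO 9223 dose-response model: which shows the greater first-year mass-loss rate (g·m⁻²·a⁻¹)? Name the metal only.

zinc: T≤10 °C ⇒ hinge +0.038·(-1.4−10) = -0.4332
  Pd branch = 0.0129·Pd^0.44·e^(0.046·RH+f) = 2.605 μm/a
  Sd branch = 0.0175·Sd^0.57·e^(0.008·RH+0.085·T) = 0.9206 μm/a
  sum: 2.605 + 0.9206 → r_corr = 3.525 μm/a
  mass loss = 3.525 μm/a × 7.14 g/cm³ = 25.17 g·m⁻²·a⁻¹
copper: T≤10 °C ⇒ hinge +0.126·(-1.4−10) = -1.4364
  SO₂ term: 0.0053·148.1^0.26·exp(0.059·77-1.4364) = 0.4343
  Sd branch = 0.01025·Sd^0.27·e^(0.036·RH+0.049·T) = 0.7903 μm/a
  r_corr = 0.4343 + 0.7903 = 1.225 μm/a
  mass loss = 1.225 μm/a × 8.96 g/cm³ = 10.97 g·m⁻²·a⁻¹
Ordering by g·m⁻²·a⁻¹: zinc (25.2) > copper (11)

zinc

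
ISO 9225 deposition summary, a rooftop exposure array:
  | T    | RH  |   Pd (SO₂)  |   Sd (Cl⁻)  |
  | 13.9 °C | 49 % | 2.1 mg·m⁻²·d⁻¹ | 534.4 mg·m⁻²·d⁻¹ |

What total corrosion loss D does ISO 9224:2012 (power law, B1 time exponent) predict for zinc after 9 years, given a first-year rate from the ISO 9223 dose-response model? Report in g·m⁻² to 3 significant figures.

zinc: T>10 °C ⇒ hinge -0.071·(13.9−10) = -0.2769
  SO₂ term: 0.0129·2.1^0.44·exp(0.046·49-0.2769) = 0.1291
  Cl⁻ term: 0.0175·534.4^0.57·exp(0.008·49+0.085·13.9) = 3.029
  sum: 0.1291 + 3.029 → r_corr = 3.158 μm/a
Power-law: D(9) = r_corr · 9^0.813
  D(9) = 3.158 × 9^0.813 = 3.158 × 5.968 = 18.85 μm
  Mass loss = 18.85 μm × 7.14 g/cm³ = 134.6 g·m⁻²

D(9) = 135 g·m⁻²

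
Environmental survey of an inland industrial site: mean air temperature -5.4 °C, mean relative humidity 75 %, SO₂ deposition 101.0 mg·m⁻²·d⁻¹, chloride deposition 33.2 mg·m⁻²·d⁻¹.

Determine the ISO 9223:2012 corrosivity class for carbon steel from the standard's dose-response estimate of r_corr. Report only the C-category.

C2

carbon steel: temperature factor f = +0.150·(-15.4) = -2.3100
  Pd branch = 1.77·Pd^0.52·e^(0.02·RH+f) = 8.678 μm/a
  Cl⁻ term: 0.102·33.2^0.62·exp(0.033·75+0.04·-5.4) = 8.566
  r_corr = 8.678 + 8.566 = 17.24 μm/a
17.2 μm/a falls in (1.3, 25] for carbon steel → category C2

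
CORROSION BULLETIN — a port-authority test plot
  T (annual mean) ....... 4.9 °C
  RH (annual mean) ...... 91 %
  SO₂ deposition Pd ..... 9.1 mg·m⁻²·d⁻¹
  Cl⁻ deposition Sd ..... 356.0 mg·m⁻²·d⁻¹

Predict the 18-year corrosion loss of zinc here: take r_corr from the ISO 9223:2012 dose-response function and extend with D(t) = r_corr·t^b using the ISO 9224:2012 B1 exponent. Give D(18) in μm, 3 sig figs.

D(18) = 35.8 μm

zinc: temperature factor f = +0.038·(-5.1) = -0.1938
  SO₂ term: 0.0129·9.1^0.44·exp(0.046·91-0.1938) = 1.847
  Sd branch = 0.0175·Sd^0.57·e^(0.008·RH+0.085·T) = 1.565 μm/a
  sum: 1.847 + 1.565 → r_corr = 3.411 μm/a
ISO 9224: D(t) = r_corr · t^b with b = 0.813 (zinc, B1)
  D(18) = 3.411 × 18^0.813 = 3.411 × 10.48 = 35.76 μm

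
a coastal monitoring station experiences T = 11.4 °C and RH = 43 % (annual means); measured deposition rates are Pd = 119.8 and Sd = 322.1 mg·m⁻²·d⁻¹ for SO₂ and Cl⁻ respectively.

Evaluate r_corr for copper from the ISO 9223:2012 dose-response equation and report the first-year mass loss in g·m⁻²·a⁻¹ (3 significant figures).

copper: T>10 °C ⇒ hinge -0.080·(11.4−10) = -0.1120
  SO₂ term: 0.0053·119.8^0.26·exp(0.059·43-0.1120) = 0.2079
  Sd branch = 0.01025·Sd^0.27·e^(0.036·RH+0.049·T) = 0.4007 μm/a
  r_corr = 0.2079 + 0.4007 = 0.6085 μm/a
Convert to mass loss: 0.6085 μm/a × 8.96 g/cm³ = 5.453 g·m⁻²·a⁻¹

r_corr = 5.45 g·m⁻²·a⁻¹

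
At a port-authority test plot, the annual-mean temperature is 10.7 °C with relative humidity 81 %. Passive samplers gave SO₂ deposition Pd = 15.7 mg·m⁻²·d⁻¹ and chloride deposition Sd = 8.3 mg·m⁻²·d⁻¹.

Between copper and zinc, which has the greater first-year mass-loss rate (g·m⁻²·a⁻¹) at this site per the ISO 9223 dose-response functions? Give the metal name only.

copper: f(T) = -0.080·(T−10) [T>10 °C] = -0.0560
  Pd branch = 0.0053·Pd^0.26·e^(0.059·RH+f) = 1.22 μm/a
  Cl⁻ term: 0.01025·8.3^0.27·exp(0.036·81+0.049·10.7) = 0.5662
  sum: 1.22 + 0.5662 → r_corr = 1.786 μm/a
  mass loss = 1.786 μm/a × 8.96 g/cm³ = 16.01 g·m⁻²·a⁻¹
zinc: f(T) = -0.071·(T−10) [T>10 °C] = -0.0497
  SO₂ term: 0.0129·15.7^0.44·exp(0.046·81-0.0497) = 1.712
  Sd branch = 0.0175·Sd^0.57·e^(0.008·RH+0.085·T) = 0.2775 μm/a
  r_corr = 1.712 + 0.2775 = 1.989 μm/a
  mass loss = 1.989 μm/a × 7.14 g/cm³ = 14.2 g·m⁻²·a⁻¹
Ordering by g·m⁻²·a⁻¹: copper (16) > zinc (14.2)

copper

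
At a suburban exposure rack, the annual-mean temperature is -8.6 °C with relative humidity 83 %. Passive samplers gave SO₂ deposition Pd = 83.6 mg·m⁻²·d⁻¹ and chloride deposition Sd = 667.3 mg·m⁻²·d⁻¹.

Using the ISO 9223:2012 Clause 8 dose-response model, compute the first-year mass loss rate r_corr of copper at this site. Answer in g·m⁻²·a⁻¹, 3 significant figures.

copper: f(T) = +0.126·(T−10) [T≤10 °C] = -2.3436
  Pd branch = 0.0053·Pd^0.26·e^(0.059·RH+f) = 0.2153 μm/a
  Sd branch = 0.01025·Sd^0.27·e^(0.036·RH+0.049·T) = 0.7726 μm/a
  sum: 0.2153 + 0.7726 → r_corr = 0.9879 μm/a
Convert to mass loss: 0.9879 μm/a × 8.96 g/cm³ = 8.851 g·m⁻²·a⁻¹

r_corr = 8.85 g·m⁻²·a⁻¹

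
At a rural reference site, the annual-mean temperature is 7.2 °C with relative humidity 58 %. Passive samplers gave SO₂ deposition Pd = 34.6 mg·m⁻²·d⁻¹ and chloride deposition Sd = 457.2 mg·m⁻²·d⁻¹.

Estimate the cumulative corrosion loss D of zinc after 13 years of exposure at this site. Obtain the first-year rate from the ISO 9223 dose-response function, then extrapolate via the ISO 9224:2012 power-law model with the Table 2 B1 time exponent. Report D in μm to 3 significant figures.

zinc: T≤10 °C ⇒ hinge +0.038·(7.2−10) = -0.1064
  sulphur-dioxide contribution → 0.7948 μm/a
  chloride contribution → 1.685 μm/a
  ⇒ r_corr(zinc) = 2.48 μm/a
Power-law: D(13) = r_corr · 13^0.813
  D(13) = 2.48 × 13^0.813 = 2.48 × 8.047 = 19.96 μm

D(13) = 20.0 μm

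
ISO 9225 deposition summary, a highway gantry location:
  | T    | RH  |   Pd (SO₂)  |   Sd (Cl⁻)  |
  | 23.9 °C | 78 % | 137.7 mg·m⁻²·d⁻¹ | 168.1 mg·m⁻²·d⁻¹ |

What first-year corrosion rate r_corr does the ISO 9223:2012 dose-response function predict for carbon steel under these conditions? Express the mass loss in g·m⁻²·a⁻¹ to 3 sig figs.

r_corr = 1.06e+03 g·m⁻²·a⁻¹

carbon steel: T>10 °C ⇒ hinge -0.054·(23.9−10) = -0.7506
  Pd branch = 1.77·Pd^0.52·e^(0.02·RH+f) = 51.49 μm/a
  Cl⁻ term: 0.102·168.1^0.62·exp(0.033·78+0.04·23.9) = 83.47
  r_corr = 51.49 + 83.47 = 135 μm/a
Convert to mass loss: 135 μm/a × 7.85 g/cm³ = 1059 g·m⁻²·a⁻¹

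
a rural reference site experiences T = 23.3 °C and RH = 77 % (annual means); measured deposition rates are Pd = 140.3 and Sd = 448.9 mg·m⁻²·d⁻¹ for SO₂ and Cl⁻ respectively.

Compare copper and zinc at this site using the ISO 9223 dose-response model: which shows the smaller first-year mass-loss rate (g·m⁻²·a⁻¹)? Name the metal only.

copper

copper: f(T) = -0.080·(T−10) [T>10 °C] = -1.0640
  SO₂ term: 0.0053·140.3^0.26·exp(0.059·77-1.0640) = 0.6215
  Sd branch = 0.01025·Sd^0.27·e^(0.036·RH+0.049·T) = 2.67 μm/a
  sum: 0.6215 + 2.67 → r_corr = 3.291 μm/a
  mass loss = 3.291 μm/a × 8.96 g/cm³ = 29.49 g·m⁻²·a⁻¹
zinc: temperature factor f = -0.071·(13.3) = -0.9443
  SO₂ term: 0.0129·140.3^0.44·exp(0.046·77-0.9443) = 1.526
  Cl⁻ term: 0.0175·448.9^0.57·exp(0.008·77+0.085·23.3) = 7.628
  sum: 1.526 + 7.628 → r_corr = 9.154 μm/a
  mass loss = 9.154 μm/a × 7.14 g/cm³ = 65.36 g·m⁻²·a⁻¹
Ordering by g·m⁻²·a⁻¹: zinc (65.4) > copper (29.5)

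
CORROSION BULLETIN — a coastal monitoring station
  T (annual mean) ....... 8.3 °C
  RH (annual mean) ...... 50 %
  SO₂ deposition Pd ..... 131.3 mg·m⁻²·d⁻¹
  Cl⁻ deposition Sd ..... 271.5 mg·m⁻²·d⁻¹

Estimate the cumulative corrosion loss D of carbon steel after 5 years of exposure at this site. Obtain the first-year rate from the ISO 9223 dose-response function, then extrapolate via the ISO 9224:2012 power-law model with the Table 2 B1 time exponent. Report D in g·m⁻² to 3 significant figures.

D(5) = 1.29e+03 g·m⁻²

carbon steel: temperature factor f = +0.150·(-1.7) = -0.2550
  sulphur-dioxide contribution → 47.1 μm/a
  chloride contribution → 23.9 μm/a
  total first-year rate 71 μm/a
Power-law: D(5) = r_corr · 5^0.523
  D(5) = 71 × 5^0.523 = 71 × 2.32 = 164.7 μm
  Mass loss = 164.7 μm × 7.85 g/cm³ = 1293 g·m⁻²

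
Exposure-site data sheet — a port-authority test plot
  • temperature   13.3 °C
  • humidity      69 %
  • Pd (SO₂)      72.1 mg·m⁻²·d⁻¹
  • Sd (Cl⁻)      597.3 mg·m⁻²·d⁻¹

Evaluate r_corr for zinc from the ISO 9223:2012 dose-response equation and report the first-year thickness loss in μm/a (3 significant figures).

r_corr = 5.20 μm/a

zinc: temperature factor f = -0.071·(3.3) = -0.2343
  SO₂ term: 0.0129·72.1^0.44·exp(0.046·69-0.2343) = 1.602
  Sd branch = 0.0175·Sd^0.57·e^(0.008·RH+0.085·T) = 3.599 μm/a
  sum: 1.602 + 3.599 → r_corr = 5.201 μm/a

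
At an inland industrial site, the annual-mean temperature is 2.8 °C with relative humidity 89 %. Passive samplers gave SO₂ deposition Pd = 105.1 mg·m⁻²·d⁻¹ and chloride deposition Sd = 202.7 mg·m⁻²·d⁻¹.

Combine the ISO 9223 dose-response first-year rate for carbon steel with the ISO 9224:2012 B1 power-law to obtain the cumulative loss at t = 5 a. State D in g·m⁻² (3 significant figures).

carbon steel: T≤10 °C ⇒ hinge +0.150·(2.8−10) = -1.0800
  sulphur-dioxide contribution → 40.11 μm/a
  chloride contribution → 57.94 μm/a
  total first-year rate 98.05 μm/a
Power-law: D(5) = r_corr · 5^0.523
  D(5) = 98.05 × 5^0.523 = 98.05 × 2.32 = 227.5 μm
  Mass loss = 227.5 μm × 7.85 g/cm³ = 1786 g·m⁻²

D(5) = 1.79e+03 g·m⁻²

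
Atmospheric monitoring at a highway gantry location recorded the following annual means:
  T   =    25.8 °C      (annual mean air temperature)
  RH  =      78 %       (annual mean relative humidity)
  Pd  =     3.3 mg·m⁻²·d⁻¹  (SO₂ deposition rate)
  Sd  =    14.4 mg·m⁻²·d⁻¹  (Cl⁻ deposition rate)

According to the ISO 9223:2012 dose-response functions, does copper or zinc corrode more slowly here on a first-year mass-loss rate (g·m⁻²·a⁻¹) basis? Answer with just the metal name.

zinc

copper: f(T) = -0.080·(T−10) [T>10 °C] = -1.2640
  SO₂ term: 0.0053·3.3^0.26·exp(0.059·78-1.2640) = 0.2036
  Sd branch = 0.01025·Sd^0.27·e^(0.036·RH+0.049·T) = 1.236 μm/a
  r_corr = 0.2036 + 1.236 = 1.44 μm/a
  mass loss = 1.44 μm/a × 8.96 g/cm³ = 12.9 g·m⁻²·a⁻¹
zinc: f(T) = -0.071·(T−10) [T>10 °C] = -1.1218
  SO₂ term: 0.0129·3.3^0.44·exp(0.046·78-1.1218) = 0.2569
  Sd branch = 0.0175·Sd^0.57·e^(0.008·RH+0.085·T) = 1.339 μm/a
  r_corr = 0.2569 + 1.339 = 1.596 μm/a
  mass loss = 1.596 μm/a × 7.14 g/cm³ = 11.39 g·m⁻²·a⁻¹
Ordering by g·m⁻²·a⁻¹: copper (12.9) > zinc (11.4)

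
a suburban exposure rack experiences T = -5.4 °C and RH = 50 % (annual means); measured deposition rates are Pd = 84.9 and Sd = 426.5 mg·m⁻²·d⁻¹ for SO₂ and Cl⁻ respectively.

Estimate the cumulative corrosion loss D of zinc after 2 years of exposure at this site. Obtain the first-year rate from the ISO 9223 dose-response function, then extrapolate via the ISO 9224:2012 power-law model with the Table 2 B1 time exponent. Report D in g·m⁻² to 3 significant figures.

zinc: temperature factor f = +0.038·(-15.4) = -0.5852
  sulphur-dioxide contribution → 0.5059 μm/a
  chloride contribution → 0.5206 μm/a
  total first-year rate 1.026 μm/a
Long-term exponent b (ISO 9224 Table 2, B1) = 0.813
  D(2) = 1.026 × 2^0.813 = 1.026 × 1.757 = 1.803 μm
  Mass loss = 1.803 μm × 7.14 g/cm³ = 12.88 g·m⁻²

D(2) = 12.9 g·m⁻²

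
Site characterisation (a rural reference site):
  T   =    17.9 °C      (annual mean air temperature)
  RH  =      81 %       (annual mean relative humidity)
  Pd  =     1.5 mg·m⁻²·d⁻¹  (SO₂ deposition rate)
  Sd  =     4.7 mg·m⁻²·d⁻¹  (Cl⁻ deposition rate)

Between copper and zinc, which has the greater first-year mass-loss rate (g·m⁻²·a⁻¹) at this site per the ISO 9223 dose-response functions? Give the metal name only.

copper: T>10 °C ⇒ hinge -0.080·(17.9−10) = -0.6320
  sulphur-dioxide contribution → 0.3725 μm/a
  chloride contribution → 0.6911 μm/a
  total first-year rate 1.064 μm/a
  mass loss = 1.064 μm/a × 8.96 g/cm³ = 9.529 g·m⁻²·a⁻¹
zinc: T>10 °C ⇒ hinge -0.071·(17.9−10) = -0.5609
  sulphur-dioxide contribution → 0.3653 μm/a
  chloride contribution → 0.3701 μm/a
  total first-year rate 0.7354 μm/a
  mass loss = 0.7354 μm/a × 7.14 g/cm³ = 5.251 g·m⁻²·a⁻¹
Ordering by g·m⁻²·a⁻¹: copper (9.53) > zinc (5.25)

copper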